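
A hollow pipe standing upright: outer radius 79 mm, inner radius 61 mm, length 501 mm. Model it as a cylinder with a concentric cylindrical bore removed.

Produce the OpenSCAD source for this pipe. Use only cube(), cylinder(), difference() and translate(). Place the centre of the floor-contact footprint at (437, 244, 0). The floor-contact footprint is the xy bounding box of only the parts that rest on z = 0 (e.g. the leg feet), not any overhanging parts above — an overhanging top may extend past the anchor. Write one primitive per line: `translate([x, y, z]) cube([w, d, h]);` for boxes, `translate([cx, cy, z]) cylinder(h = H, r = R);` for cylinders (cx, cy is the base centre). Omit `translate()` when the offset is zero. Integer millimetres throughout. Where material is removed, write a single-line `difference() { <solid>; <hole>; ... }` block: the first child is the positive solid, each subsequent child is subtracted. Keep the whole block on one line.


difference() { translate([437, 244, 0]) cylinder(h = 501, r = 79); translate([437, 244, 0]) cylinder(h = 501, r = 61); }


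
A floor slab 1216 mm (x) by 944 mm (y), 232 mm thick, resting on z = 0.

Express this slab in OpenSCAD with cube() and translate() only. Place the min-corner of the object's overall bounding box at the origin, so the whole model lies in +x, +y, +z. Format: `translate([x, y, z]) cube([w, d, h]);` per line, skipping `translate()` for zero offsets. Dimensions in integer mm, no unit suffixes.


cube([1216, 944, 232]);


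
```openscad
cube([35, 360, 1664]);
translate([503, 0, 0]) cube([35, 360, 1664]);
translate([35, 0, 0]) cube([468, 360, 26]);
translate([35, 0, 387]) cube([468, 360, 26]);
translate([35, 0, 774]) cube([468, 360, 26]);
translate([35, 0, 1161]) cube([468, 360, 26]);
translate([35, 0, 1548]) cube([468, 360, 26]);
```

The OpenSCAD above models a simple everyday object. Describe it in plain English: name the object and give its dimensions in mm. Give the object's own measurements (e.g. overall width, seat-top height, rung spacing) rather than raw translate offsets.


An open bookshelf. Two side panels, each 35 mm thick, 360 mm deep and 1664 mm tall, stand 538 mm apart (outside-to-outside). Between them sit 5 shelves, each 26 mm thick and 360 mm deep, spanning the full gap between the sides. The bottom shelf rests on the floor (its underside at z = 0) and the clear gap between one shelf's top and the next shelf's underside is 361 mm.


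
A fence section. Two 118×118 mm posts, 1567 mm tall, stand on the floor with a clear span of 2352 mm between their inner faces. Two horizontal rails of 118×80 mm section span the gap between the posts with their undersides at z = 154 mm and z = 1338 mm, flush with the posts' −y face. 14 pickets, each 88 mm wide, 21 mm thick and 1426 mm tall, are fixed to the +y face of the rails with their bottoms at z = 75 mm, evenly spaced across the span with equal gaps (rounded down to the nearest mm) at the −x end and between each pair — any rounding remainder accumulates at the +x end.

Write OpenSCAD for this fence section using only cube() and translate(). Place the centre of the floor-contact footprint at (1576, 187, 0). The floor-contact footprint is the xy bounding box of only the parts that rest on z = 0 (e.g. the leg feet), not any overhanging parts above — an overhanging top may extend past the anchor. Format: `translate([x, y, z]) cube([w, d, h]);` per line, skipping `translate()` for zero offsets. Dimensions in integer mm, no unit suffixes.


translate([282, 128, 0]) cube([118, 118, 1567]);
translate([2752, 128, 0]) cube([118, 118, 1567]);
translate([400, 128, 154]) cube([2352, 118, 80]);
translate([400, 128, 1338]) cube([2352, 118, 80]);
translate([474, 246, 75]) cube([88, 21, 1426]);
translate([636, 246, 75]) cube([88, 21, 1426]);
translate([798, 246, 75]) cube([88, 21, 1426]);
translate([960, 246, 75]) cube([88, 21, 1426]);
translate([1122, 246, 75]) cube([88, 21, 1426]);
translate([1284, 246, 75]) cube([88, 21, 1426]);
translate([1446, 246, 75]) cube([88, 21, 1426]);
translate([1608, 246, 75]) cube([88, 21, 1426]);
translate([1770, 246, 75]) cube([88, 21, 1426]);
translate([1932, 246, 75]) cube([88, 21, 1426]);
translate([2094, 246, 75]) cube([88, 21, 1426]);
translate([2256, 246, 75]) cube([88, 21, 1426]);
translate([2418, 246, 75]) cube([88, 21, 1426]);
translate([2580, 246, 75]) cube([88, 21, 1426]);


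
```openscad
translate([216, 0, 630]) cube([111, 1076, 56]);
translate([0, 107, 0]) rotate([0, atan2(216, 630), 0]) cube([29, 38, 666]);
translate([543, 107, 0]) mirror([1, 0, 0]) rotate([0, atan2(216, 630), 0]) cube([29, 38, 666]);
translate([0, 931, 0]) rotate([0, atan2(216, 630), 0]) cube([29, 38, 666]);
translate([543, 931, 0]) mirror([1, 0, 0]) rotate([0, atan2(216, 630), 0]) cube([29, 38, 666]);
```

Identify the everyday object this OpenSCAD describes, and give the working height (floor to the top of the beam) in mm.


A sawhorse. The overall height is 686 mm.

A beam across two mirrored pairs of raked legs — a sawhorse. The beam's underside is at z = 630 (matching the legs' vertical rise in atan2(216, 630)) and the beam is 56 mm tall, so its top is at 630 + 56 = 686 mm. The raked legs top out at the beam's underside, so that is the highest point.


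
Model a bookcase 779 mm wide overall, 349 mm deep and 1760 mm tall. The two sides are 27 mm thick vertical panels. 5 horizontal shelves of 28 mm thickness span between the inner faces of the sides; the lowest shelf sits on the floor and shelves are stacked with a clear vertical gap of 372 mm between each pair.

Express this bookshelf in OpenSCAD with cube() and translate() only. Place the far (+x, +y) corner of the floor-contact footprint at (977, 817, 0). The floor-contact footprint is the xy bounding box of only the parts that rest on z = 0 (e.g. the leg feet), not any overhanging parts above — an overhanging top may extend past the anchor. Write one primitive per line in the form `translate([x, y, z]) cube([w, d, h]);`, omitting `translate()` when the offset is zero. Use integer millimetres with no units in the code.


translate([198, 468, 0]) cube([27, 349, 1760]);
translate([950, 468, 0]) cube([27, 349, 1760]);
translate([225, 468, 0]) cube([725, 349, 28]);
translate([225, 468, 400]) cube([725, 349, 28]);
translate([225, 468, 800]) cube([725, 349, 28]);
translate([225, 468, 1200]) cube([725, 349, 28]);
translate([225, 468, 1600]) cube([725, 349, 28]);


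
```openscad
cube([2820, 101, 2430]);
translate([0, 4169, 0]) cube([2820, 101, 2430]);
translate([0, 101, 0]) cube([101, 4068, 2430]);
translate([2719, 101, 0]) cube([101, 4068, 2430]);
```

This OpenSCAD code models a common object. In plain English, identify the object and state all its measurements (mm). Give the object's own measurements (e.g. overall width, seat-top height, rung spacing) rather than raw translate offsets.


The wall frame of a small rectangular building: four walls, each 2430 mm tall and 101 mm thick, enclosing a footprint 2820 mm (x) by 4270 mm (y) outside-to-outside, with no floor or roof. The front and back walls (the −y and +y sides) span the full width; the two side walls fit between them.


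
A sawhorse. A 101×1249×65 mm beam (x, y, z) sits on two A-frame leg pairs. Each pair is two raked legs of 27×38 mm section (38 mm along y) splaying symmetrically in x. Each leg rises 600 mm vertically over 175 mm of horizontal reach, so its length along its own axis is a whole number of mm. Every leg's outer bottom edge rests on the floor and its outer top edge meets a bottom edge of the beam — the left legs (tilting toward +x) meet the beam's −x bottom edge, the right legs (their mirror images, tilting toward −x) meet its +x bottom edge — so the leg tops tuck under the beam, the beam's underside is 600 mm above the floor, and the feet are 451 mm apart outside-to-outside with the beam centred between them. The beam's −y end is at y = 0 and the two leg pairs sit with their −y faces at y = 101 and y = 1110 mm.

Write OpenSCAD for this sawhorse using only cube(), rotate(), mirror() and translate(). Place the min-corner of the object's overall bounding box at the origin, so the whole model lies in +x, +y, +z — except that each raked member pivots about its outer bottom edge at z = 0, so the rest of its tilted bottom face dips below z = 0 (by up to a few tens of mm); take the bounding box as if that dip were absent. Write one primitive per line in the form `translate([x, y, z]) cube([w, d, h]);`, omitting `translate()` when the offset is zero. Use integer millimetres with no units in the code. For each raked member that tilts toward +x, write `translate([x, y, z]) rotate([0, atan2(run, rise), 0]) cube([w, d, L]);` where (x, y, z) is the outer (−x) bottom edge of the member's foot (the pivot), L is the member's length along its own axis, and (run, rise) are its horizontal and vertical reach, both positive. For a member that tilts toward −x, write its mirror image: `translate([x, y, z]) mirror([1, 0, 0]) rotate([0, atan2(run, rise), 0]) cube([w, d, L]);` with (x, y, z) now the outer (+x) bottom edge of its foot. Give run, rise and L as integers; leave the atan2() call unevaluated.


translate([175, 0, 600]) cube([101, 1249, 65]);
translate([0, 101, 0]) rotate([0, atan2(175, 600), 0]) cube([27, 38, 625]);
translate([451, 101, 0]) mirror([1, 0, 0]) rotate([0, atan2(175, 600), 0]) cube([27, 38, 625]);
translate([0, 1110, 0]) rotate([0, atan2(175, 600), 0]) cube([27, 38, 625]);
translate([451, 1110, 0]) mirror([1, 0, 0]) rotate([0, atan2(175, 600), 0]) cube([27, 38, 625]);


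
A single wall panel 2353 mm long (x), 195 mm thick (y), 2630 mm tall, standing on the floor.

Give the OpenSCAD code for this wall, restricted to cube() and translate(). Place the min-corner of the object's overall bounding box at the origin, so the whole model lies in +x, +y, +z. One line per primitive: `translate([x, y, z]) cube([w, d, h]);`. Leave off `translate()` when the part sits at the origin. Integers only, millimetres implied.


cube([2353, 195, 2630]);


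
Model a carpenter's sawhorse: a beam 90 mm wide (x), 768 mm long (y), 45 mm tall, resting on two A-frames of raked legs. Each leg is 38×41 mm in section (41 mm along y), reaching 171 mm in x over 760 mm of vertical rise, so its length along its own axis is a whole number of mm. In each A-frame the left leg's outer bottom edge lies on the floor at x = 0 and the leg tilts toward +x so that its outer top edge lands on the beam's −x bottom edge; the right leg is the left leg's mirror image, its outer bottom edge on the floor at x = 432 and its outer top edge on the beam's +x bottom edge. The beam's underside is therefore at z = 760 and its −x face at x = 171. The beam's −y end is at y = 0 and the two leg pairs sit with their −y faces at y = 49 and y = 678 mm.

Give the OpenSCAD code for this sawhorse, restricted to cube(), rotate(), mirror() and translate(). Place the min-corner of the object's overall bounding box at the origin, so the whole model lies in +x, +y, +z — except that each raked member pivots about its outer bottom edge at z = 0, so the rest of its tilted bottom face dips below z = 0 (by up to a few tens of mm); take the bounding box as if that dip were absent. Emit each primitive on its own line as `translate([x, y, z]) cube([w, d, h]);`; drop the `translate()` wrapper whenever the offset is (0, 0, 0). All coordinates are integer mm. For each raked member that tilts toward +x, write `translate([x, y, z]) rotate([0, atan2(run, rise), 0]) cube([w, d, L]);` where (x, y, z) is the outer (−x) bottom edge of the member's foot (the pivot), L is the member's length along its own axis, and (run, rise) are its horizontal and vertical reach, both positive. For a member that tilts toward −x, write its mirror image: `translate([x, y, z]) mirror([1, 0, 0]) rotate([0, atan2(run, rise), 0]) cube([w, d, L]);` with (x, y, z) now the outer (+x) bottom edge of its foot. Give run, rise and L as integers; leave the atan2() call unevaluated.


translate([171, 0, 760]) cube([90, 768, 45]);
translate([0, 49, 0]) rotate([0, atan2(171, 760), 0]) cube([38, 41, 779]);
translate([432, 49, 0]) mirror([1, 0, 0]) rotate([0, atan2(171, 760), 0]) cube([38, 41, 779]);
translate([0, 678, 0]) rotate([0, atan2(171, 760), 0]) cube([38, 41, 779]);
translate([432, 678, 0]) mirror([1, 0, 0]) rotate([0, atan2(171, 760), 0]) cube([38, 41, 779]);


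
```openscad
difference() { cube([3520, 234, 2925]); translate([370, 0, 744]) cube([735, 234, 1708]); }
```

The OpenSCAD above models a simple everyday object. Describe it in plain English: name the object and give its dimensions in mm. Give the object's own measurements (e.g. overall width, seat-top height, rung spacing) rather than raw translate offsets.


A wall 3520 mm long (x), 234 mm thick (y), 2925 mm tall, with a rectangular window opening cut through it. The opening is 735 mm wide and 1708 mm tall; its sill is at z = 744 mm and its near (−x) edge is 370 mm from the wall's −x end. The opening passes through the full wall thickness.


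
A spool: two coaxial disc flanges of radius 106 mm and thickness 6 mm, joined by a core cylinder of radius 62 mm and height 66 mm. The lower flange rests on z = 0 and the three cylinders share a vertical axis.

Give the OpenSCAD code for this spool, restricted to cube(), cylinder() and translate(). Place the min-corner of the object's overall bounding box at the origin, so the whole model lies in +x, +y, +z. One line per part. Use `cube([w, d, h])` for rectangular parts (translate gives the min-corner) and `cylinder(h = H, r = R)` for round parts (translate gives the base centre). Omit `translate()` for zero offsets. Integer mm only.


translate([106, 106, 0]) cylinder(h = 6, r = 106);
translate([106, 106, 6]) cylinder(h = 66, r = 62);
translate([106, 106, 72]) cylinder(h = 6, r = 106);


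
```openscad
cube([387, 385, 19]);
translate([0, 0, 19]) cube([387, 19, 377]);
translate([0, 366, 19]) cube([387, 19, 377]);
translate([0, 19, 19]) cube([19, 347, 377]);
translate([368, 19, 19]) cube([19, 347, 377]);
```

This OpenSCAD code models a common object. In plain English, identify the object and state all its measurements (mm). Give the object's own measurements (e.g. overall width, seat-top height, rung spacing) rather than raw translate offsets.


An open-topped rectangular box: outside dimensions 387×385×396 mm, with a uniform wall and base thickness of 19 mm. The base is a full 387×385 slab on the floor; four walls sit on top of the base. The front and back walls (the −y and +y sides) span the full width; the two side walls fit between them.


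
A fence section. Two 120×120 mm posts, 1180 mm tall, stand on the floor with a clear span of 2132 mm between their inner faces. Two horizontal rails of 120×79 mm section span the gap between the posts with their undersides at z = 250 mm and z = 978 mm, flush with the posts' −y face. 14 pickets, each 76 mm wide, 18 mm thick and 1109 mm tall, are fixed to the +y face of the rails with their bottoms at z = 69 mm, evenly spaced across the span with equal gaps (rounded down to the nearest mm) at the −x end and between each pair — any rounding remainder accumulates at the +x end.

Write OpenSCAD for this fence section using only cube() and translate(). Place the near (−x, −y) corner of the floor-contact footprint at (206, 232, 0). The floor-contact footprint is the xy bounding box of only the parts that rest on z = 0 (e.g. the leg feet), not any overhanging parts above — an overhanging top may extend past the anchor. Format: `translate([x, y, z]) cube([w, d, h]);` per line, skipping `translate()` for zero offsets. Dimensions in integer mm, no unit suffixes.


translate([206, 232, 0]) cube([120, 120, 1180]);
translate([2458, 232, 0]) cube([120, 120, 1180]);
translate([326, 232, 250]) cube([2132, 120, 79]);
translate([326, 232, 978]) cube([2132, 120, 79]);
translate([397, 352, 69]) cube([76, 18, 1109]);
translate([544, 352, 69]) cube([76, 18, 1109]);
translate([691, 352, 69]) cube([76, 18, 1109]);
translate([838, 352, 69]) cube([76, 18, 1109]);
translate([985, 352, 69]) cube([76, 18, 1109]);
translate([1132, 352, 69]) cube([76, 18, 1109]);
translate([1279, 352, 69]) cube([76, 18, 1109]);
translate([1426, 352, 69]) cube([76, 18, 1109]);
translate([1573, 352, 69]) cube([76, 18, 1109]);
translate([1720, 352, 69]) cube([76, 18, 1109]);
translate([1867, 352, 69]) cube([76, 18, 1109]);
translate([2014, 352, 69]) cube([76, 18, 1109]);
translate([2161, 352, 69]) cube([76, 18, 1109]);
translate([2308, 352, 69]) cube([76, 18, 1109]);


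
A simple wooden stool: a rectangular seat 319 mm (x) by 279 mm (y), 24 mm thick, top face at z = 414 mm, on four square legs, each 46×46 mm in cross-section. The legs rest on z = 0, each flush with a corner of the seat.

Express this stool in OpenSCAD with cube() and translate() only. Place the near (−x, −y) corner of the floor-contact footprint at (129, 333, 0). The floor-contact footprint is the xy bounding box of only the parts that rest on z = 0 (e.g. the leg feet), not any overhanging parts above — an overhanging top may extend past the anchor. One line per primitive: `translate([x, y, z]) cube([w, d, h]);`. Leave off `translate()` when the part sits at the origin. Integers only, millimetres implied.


translate([129, 333, 390]) cube([319, 279, 24]);
translate([129, 333, 0]) cube([46, 46, 390]);
translate([402, 333, 0]) cube([46, 46, 390]);
translate([129, 566, 0]) cube([46, 46, 390]);
translate([402, 566, 0]) cube([46, 46, 390]);


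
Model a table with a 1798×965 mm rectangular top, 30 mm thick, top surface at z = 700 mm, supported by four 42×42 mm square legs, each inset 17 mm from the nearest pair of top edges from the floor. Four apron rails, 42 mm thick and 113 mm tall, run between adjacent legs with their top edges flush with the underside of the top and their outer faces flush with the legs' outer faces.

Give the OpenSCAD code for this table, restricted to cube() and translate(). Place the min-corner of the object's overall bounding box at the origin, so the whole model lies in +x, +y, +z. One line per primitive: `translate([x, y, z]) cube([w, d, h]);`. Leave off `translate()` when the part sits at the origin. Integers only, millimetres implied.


translate([0, 0, 670]) cube([1798, 965, 30]);
translate([17, 17, 0]) cube([42, 42, 670]);
translate([1739, 17, 0]) cube([42, 42, 670]);
translate([17, 906, 0]) cube([42, 42, 670]);
translate([1739, 906, 0]) cube([42, 42, 670]);
translate([59, 17, 557]) cube([1680, 42, 113]);
translate([59, 906, 557]) cube([1680, 42, 113]);
translate([17, 59, 557]) cube([42, 847, 113]);
translate([1739, 59, 557]) cube([42, 847, 113]);


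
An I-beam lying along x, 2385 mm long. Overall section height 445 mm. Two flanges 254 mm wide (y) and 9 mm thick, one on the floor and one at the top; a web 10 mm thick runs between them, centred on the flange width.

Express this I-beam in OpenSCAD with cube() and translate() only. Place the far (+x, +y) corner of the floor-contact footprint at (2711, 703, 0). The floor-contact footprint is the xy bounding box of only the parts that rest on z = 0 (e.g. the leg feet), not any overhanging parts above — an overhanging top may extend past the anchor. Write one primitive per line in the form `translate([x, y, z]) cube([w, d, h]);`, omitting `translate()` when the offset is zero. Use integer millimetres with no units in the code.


translate([326, 449, 0]) cube([2385, 254, 9]);
translate([326, 571, 9]) cube([2385, 10, 427]);
translate([326, 449, 436]) cube([2385, 254, 9]);


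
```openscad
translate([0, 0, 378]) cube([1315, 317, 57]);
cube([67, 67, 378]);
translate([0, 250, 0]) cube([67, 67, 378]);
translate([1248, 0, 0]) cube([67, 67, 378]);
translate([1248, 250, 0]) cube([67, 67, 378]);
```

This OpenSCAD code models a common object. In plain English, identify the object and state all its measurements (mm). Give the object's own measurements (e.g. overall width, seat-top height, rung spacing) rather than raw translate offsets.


A bench: a 1315×317 mm seat slab, 57 mm thick, top at z = 435 mm, on four 67×67 mm square legs flush with the seat corners and standing on z = 0.


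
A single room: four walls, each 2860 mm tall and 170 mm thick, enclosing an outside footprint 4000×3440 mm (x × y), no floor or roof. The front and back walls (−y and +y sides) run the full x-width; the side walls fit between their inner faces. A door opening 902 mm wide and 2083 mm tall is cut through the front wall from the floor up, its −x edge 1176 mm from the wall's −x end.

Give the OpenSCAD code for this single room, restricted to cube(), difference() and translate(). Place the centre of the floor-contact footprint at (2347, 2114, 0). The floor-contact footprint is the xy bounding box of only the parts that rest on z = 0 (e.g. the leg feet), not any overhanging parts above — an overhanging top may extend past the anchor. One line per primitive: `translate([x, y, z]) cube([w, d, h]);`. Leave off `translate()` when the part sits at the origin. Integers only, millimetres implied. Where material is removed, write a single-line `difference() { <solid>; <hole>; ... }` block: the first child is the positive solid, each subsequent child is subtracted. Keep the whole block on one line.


difference() { translate([347, 394, 0]) cube([4000, 170, 2860]); translate([1523, 394, 0]) cube([902, 170, 2083]); }
translate([347, 3664, 0]) cube([4000, 170, 2860]);
translate([347, 564, 0]) cube([170, 3100, 2860]);
translate([4177, 564, 0]) cube([170, 3100, 2860]);


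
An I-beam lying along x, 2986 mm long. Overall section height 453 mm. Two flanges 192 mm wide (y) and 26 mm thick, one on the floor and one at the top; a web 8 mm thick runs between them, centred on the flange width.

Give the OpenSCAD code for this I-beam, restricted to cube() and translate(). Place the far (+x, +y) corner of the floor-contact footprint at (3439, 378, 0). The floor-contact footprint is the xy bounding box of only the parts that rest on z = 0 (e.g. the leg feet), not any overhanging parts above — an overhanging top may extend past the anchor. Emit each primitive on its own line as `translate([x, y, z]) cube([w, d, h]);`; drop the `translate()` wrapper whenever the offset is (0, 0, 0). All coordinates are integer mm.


translate([453, 186, 0]) cube([2986, 192, 26]);
translate([453, 278, 26]) cube([2986, 8, 401]);
translate([453, 186, 427]) cube([2986, 192, 26]);


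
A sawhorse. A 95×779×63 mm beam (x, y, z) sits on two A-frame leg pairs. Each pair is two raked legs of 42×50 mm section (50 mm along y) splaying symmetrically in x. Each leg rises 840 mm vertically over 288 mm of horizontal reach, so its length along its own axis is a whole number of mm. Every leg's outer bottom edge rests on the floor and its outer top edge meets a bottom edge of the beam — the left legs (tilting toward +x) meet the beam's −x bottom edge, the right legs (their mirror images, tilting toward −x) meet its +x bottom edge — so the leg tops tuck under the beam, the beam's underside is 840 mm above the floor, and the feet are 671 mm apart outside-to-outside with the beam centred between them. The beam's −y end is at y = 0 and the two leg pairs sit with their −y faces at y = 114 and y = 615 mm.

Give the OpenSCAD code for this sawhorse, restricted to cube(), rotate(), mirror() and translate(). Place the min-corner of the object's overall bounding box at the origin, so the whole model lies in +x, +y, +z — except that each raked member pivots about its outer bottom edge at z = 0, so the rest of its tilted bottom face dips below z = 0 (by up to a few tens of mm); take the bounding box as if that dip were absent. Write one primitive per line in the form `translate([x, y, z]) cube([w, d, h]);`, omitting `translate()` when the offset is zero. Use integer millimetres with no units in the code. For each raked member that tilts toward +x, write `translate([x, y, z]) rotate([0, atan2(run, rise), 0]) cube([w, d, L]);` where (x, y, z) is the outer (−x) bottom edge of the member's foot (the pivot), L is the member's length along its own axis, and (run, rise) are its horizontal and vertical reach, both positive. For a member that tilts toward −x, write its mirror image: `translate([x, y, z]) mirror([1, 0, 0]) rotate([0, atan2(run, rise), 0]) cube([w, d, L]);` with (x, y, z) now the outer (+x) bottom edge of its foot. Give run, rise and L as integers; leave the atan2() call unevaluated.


// leg length = √(288² + 840²) = 888
// right-leg outer foot x = 2·288 + 95 = 671
// beam min-corner = (288, 0, 840)
translate([288, 0, 840]) cube([95, 779, 63]);
translate([0, 114, 0]) rotate([0, atan2(288, 840), 0]) cube([42, 50, 888]);
translate([671, 114, 0]) mirror([1, 0, 0]) rotate([0, atan2(288, 840), 0]) cube([42, 50, 888]);
translate([0, 615, 0]) rotate([0, atan2(288, 840), 0]) cube([42, 50, 888]);
translate([671, 615, 0]) mirror([1, 0, 0]) rotate([0, atan2(288, 840), 0]) cube([42, 50, 888]);


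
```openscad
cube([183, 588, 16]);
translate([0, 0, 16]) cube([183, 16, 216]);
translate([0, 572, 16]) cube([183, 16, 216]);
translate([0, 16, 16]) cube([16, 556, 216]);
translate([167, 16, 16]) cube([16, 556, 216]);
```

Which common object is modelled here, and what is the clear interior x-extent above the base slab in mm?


An open box. The internal width is 151 mm.

A 183×588 base slab with four walls standing on it — an open box. The base is 183 mm wide and the walls are 16 mm thick, so the internal width is 183 − 2 × 16 = 151 mm.


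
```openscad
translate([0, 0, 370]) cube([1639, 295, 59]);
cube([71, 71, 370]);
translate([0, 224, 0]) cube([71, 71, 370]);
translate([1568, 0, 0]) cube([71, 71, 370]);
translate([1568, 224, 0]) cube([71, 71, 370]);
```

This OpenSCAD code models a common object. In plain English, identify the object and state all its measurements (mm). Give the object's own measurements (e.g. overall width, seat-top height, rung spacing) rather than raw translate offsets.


A bench: a 1639×295 mm seat slab, 59 mm thick, top at z = 429 mm, on four 71×71 mm square legs flush with the seat corners and standing on z = 0.


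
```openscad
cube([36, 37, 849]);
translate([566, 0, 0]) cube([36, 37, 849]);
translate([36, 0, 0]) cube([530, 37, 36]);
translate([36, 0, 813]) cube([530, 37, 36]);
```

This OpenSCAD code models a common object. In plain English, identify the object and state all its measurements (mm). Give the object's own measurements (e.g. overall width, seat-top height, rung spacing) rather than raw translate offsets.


A rectangular picture frame lying in the x–z plane (depth along y). The opening is 530 mm wide (x) by 777 mm tall (z), surrounded by a border 36 mm wide on all four sides. The frame is 37 mm deep and is made of two full-height vertical stiles with two horizontal rails fitted between them.


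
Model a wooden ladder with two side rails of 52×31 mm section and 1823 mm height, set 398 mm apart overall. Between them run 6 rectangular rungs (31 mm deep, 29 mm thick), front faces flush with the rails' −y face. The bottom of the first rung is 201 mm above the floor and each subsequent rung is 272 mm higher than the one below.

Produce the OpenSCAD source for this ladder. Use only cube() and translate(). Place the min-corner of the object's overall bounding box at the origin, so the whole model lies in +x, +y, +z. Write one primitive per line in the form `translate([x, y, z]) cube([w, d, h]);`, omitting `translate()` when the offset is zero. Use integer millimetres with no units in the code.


cube([52, 31, 1823]);
translate([346, 0, 0]) cube([52, 31, 1823]);
translate([52, 0, 201]) cube([294, 31, 29]);
translate([52, 0, 473]) cube([294, 31, 29]);
translate([52, 0, 745]) cube([294, 31, 29]);
translate([52, 0, 1017]) cube([294, 31, 29]);
translate([52, 0, 1289]) cube([294, 31, 29]);
translate([52, 0, 1561]) cube([294, 31, 29]);


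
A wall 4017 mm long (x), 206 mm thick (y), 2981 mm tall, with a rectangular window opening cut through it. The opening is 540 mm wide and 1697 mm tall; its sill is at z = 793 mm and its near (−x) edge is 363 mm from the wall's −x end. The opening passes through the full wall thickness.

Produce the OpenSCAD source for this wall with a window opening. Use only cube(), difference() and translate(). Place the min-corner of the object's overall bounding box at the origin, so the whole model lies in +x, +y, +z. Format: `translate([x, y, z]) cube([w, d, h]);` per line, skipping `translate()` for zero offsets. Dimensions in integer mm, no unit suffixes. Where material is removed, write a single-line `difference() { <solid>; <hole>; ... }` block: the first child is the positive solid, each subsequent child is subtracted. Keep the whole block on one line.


difference() { cube([4017, 206, 2981]); translate([363, 0, 793]) cube([540, 206, 1697]); }


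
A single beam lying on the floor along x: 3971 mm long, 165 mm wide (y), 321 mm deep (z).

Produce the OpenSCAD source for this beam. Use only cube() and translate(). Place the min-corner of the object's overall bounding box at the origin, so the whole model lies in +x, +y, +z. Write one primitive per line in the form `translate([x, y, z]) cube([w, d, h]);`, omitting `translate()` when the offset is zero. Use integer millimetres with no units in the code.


cube([3971, 165, 321]);


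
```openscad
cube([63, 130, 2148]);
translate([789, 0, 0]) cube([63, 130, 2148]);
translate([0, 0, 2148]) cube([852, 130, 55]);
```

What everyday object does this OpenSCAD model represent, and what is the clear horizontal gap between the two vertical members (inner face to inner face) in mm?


A door frame. The clear opening width is 726 mm.

Two 2148 mm tall posts with a header on top — a door frame. The left jamb is 63 mm wide at x = 0; the right jamb starts at x = 789. The clear opening is 789 − 63 = 726 mm.


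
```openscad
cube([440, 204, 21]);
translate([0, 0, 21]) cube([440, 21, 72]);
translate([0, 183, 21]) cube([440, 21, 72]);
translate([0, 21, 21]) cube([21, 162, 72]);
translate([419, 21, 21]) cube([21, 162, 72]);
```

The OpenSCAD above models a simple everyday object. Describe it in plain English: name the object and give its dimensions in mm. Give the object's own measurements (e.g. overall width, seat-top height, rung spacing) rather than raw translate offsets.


An open-topped rectangular box: outside dimensions 440×204×93 mm, with a uniform wall and base thickness of 21 mm. The base is a full 440×204 slab on the floor; four walls sit on top of the base. The front and back walls (the −y and +y sides) span the full width; the two side walls fit between them.


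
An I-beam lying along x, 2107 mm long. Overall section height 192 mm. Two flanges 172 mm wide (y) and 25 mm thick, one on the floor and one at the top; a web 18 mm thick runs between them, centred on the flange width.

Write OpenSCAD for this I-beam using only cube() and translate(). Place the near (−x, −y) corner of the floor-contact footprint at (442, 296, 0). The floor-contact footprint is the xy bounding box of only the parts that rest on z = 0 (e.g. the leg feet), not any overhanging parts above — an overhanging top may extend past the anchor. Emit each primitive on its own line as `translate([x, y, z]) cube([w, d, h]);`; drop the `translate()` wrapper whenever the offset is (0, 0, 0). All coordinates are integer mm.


translate([442, 296, 0]) cube([2107, 172, 25]);
translate([442, 373, 25]) cube([2107, 18, 142]);
translate([442, 296, 167]) cube([2107, 172, 25]);


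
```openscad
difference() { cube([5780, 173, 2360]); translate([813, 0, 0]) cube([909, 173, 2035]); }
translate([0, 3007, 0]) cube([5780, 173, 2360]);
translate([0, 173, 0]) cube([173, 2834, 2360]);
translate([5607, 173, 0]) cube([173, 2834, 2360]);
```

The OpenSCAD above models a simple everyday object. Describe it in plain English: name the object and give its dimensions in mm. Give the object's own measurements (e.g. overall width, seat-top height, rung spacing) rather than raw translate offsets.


A single room: four walls, each 2360 mm tall and 173 mm thick, enclosing an outside footprint 5780×3180 mm (x × y), no floor or roof. The front and back walls (−y and +y sides) run the full x-width; the side walls fit between their inner faces. A door opening 909 mm wide and 2035 mm tall is cut through the front wall from the floor up, its −x edge 813 mm from the wall's −x end.


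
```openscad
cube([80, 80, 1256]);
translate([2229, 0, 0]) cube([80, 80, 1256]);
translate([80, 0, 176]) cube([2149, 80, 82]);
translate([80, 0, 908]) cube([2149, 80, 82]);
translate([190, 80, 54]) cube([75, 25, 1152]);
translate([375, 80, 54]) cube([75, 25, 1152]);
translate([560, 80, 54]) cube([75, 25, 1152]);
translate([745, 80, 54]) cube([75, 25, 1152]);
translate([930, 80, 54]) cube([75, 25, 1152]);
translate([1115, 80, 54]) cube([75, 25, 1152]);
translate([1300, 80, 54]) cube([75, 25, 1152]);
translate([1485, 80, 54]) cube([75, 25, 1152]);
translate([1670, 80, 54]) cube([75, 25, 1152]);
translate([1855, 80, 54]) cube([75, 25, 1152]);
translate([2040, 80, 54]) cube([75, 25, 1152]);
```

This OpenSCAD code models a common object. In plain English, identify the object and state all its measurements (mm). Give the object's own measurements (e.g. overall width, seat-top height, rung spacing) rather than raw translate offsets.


A fence section. Two 80×80 mm posts, 1256 mm tall, stand on the floor with a clear span of 2149 mm between their inner faces. Two horizontal rails of 80×82 mm section span the gap between the posts with their undersides at z = 176 mm and z = 908 mm, flush with the posts' −y face. 11 pickets, each 75 mm wide, 25 mm thick and 1152 mm tall, are fixed to the +y face of the rails with their bottoms at z = 54 mm, spaced across the span with a 110 mm gap after the −x post and between neighbouring pickets, with 114 mm left before the +x post.


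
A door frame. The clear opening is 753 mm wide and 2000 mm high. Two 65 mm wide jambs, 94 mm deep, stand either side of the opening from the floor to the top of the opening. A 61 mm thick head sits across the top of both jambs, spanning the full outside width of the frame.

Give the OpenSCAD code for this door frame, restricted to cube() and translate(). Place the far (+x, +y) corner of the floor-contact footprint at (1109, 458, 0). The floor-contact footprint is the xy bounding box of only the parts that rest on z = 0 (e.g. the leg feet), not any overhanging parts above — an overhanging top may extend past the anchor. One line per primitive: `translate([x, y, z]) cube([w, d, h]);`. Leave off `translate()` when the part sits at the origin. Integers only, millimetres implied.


translate([226, 364, 0]) cube([65, 94, 2000]);
translate([1044, 364, 0]) cube([65, 94, 2000]);
translate([226, 364, 2000]) cube([883, 94, 61]);


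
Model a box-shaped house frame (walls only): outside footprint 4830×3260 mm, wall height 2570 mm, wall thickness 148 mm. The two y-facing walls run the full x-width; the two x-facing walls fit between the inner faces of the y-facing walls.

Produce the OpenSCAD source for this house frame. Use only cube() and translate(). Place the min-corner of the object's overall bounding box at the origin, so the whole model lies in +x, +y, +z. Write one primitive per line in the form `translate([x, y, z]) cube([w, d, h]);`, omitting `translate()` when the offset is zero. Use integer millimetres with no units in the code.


cube([4830, 148, 2570]);
translate([0, 3112, 0]) cube([4830, 148, 2570]);
translate([0, 148, 0]) cube([148, 2964, 2570]);
translate([4682, 148, 0]) cube([148, 2964, 2570]);


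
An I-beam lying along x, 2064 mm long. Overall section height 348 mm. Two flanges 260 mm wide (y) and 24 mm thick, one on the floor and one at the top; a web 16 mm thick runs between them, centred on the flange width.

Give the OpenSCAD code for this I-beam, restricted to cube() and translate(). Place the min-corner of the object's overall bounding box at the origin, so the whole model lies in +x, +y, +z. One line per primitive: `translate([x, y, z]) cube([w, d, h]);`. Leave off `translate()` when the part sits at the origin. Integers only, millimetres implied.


cube([2064, 260, 24]);
translate([0, 122, 24]) cube([2064, 16, 300]);
translate([0, 0, 324]) cube([2064, 260, 24]);


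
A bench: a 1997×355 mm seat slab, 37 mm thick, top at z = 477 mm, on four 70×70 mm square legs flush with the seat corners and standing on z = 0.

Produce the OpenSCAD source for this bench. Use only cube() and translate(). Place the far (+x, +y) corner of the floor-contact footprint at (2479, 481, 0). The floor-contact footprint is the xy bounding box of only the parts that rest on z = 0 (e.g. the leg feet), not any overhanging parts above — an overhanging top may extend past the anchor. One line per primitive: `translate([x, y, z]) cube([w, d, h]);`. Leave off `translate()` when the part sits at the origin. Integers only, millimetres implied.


translate([482, 126, 440]) cube([1997, 355, 37]);
translate([482, 126, 0]) cube([70, 70, 440]);
translate([482, 411, 0]) cube([70, 70, 440]);
translate([2409, 126, 0]) cube([70, 70, 440]);
translate([2409, 411, 0]) cube([70, 70, 440]);


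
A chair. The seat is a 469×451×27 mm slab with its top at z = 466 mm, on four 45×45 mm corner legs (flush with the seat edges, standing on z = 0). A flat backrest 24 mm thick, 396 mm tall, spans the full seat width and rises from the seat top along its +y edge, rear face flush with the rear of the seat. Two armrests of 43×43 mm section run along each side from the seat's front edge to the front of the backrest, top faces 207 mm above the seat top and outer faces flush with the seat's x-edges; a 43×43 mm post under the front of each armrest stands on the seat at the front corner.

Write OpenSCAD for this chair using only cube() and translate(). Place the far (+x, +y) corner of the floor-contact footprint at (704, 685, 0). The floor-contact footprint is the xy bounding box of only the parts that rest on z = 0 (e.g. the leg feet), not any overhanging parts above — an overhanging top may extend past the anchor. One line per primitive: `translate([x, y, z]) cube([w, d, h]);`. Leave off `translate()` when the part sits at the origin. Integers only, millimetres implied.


// leg_h = 466 - 27 = 439
// arm post h = 207 - 43 = 164
translate([235, 234, 439]) cube([469, 451, 27]);
translate([235, 234, 0]) cube([45, 45, 439]);
translate([659, 234, 0]) cube([45, 45, 439]);
translate([235, 640, 0]) cube([45, 45, 439]);
translate([659, 640, 0]) cube([45, 45, 439]);
translate([235, 661, 466]) cube([469, 24, 396]);
translate([235, 234, 630]) cube([43, 427, 43]);
translate([661, 234, 630]) cube([43, 427, 43]);
translate([235, 234, 466]) cube([43, 43, 164]);
translate([661, 234, 466]) cube([43, 43, 164]);


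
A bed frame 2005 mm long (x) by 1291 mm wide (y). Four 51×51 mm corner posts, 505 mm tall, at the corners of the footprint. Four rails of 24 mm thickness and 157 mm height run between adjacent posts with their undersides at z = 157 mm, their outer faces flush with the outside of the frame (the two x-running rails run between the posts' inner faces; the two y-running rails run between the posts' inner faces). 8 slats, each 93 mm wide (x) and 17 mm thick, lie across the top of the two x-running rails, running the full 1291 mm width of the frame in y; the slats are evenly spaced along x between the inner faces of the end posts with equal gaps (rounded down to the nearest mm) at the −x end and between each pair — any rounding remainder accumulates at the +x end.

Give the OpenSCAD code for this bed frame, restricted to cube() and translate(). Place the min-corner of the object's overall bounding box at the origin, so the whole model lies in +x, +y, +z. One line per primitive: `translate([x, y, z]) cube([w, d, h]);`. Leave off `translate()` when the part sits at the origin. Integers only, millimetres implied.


cube([51, 51, 505]);
translate([0, 1240, 0]) cube([51, 51, 505]);
translate([1954, 0, 0]) cube([51, 51, 505]);
translate([1954, 1240, 0]) cube([51, 51, 505]);
translate([51, 0, 157]) cube([1903, 24, 157]);
translate([51, 1267, 157]) cube([1903, 24, 157]);
translate([0, 51, 157]) cube([24, 1189, 157]);
translate([1981, 51, 157]) cube([24, 1189, 157]);
translate([179, 0, 314]) cube([93, 1291, 17]);
translate([400, 0, 314]) cube([93, 1291, 17]);
translate([621, 0, 314]) cube([93, 1291, 17]);
translate([842, 0, 314]) cube([93, 1291, 17]);
translate([1063, 0, 314]) cube([93, 1291, 17]);
translate([1284, 0, 314]) cube([93, 1291, 17]);
translate([1505, 0, 314]) cube([93, 1291, 17]);
translate([1726, 0, 314]) cube([93, 1291, 17]);
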